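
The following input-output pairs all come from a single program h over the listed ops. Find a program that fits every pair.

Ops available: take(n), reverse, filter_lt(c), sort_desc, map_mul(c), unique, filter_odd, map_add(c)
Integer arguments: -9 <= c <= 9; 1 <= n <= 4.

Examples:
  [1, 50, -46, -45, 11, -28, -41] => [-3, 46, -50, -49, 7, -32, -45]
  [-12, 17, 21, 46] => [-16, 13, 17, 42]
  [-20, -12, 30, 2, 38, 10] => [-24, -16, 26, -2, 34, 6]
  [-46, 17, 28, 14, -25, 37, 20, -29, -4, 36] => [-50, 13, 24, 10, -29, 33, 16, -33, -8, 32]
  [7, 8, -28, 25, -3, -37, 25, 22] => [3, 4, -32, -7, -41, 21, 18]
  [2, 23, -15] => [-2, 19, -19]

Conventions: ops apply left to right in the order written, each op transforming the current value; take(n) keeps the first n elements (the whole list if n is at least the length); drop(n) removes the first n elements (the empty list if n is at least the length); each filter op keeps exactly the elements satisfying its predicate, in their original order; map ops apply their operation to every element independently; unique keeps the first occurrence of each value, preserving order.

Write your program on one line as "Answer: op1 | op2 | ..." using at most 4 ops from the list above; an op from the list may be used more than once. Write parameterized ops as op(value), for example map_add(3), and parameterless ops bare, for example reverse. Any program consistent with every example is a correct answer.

map_add(-4) | reverse | unique | reverse

Check, running the answer program on each example:
  [1, 50, -46, -45, 11, -28, -41] -> [-3, 46, -50, -49, 7, -32, -45] -> [-45, -32, 7, -49, -50, 46, -3] -> [-45, -32, 7, -49, -50, 46, -3] -> [-3, 46, -50, -49, 7, -32, -45]
  [-12, 17, 21, 46] -> [-16, 13, 17, 42] -> [42, 17, 13, -16] -> [42, 17, 13, -16] -> [-16, 13, 17, 42]
  [-20, -12, 30, 2, 38, 10] -> [-24, -16, 26, -2, 34, 6] -> [6, 34, -2, 26, -16, -24] -> [6, 34, -2, 26, -16, -24] -> [-24, -16, 26, -2, 34, 6]
  [-46, 17, 28, 14, -25, 37, 20, -29, -4, 36] -> [-50, 13, 24, 10, -29, 33, 16, -33, -8, 32] -> [32, -8, -33, 16, 33, -29, 10, 24, 13, -50] -> [32, -8, -33, 16, 33, -29, 10, 24, 13, -50] -> [-50, 13, 24, 10, -29, 33, 16, -33, -8, 32]
  [7, 8, -28, 25, -3, -37, 25, 22] -> [3, 4, -32, 21, -7, -41, 21, 18] -> [18, 21, -41, -7, 21, -32, 4, 3] -> [18, 21, -41, -7, -32, 4, 3] -> [3, 4, -32, -7, -41, 21, 18]
  [2, 23, -15] -> [-2, 19, -19] -> [-19, 19, -2] -> [-19, 19, -2] -> [-2, 19, -19]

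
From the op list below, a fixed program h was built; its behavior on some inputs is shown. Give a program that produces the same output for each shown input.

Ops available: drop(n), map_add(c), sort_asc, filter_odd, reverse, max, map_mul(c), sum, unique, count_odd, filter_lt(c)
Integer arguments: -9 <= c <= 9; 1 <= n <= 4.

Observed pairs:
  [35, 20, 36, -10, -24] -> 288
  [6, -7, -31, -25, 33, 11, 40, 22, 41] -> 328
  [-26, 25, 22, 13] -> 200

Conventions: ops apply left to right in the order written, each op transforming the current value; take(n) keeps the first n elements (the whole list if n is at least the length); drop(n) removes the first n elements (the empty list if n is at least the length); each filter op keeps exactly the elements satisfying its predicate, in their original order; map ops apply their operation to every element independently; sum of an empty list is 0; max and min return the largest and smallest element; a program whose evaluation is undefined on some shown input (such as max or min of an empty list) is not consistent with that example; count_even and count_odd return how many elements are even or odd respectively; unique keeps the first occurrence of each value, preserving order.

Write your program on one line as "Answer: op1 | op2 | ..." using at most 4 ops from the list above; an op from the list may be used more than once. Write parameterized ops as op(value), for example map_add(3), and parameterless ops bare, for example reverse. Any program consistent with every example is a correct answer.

sort_asc | map_mul(8) | drop(3) | max

Check, running the answer program on each example:
  [35, 20, 36, -10, -24] -> [-24, -10, 20, 35, 36] -> [-192, -80, 160, 280, 288] -> [280, 288] -> 288
  [6, -7, -31, -25, 33, 11, 40, 22, 41] -> [-31, -25, -7, 6, 11, 22, 33, 40, 41] -> [-248, -200, -56, 48, 88, 176, 264, 320, 328] -> [48, 88, 176, 264, 320, 328] -> 328
  [-26, 25, 22, 13] -> [-26, 13, 22, 25] -> [-208, 104, 176, 200] -> [200] -> 200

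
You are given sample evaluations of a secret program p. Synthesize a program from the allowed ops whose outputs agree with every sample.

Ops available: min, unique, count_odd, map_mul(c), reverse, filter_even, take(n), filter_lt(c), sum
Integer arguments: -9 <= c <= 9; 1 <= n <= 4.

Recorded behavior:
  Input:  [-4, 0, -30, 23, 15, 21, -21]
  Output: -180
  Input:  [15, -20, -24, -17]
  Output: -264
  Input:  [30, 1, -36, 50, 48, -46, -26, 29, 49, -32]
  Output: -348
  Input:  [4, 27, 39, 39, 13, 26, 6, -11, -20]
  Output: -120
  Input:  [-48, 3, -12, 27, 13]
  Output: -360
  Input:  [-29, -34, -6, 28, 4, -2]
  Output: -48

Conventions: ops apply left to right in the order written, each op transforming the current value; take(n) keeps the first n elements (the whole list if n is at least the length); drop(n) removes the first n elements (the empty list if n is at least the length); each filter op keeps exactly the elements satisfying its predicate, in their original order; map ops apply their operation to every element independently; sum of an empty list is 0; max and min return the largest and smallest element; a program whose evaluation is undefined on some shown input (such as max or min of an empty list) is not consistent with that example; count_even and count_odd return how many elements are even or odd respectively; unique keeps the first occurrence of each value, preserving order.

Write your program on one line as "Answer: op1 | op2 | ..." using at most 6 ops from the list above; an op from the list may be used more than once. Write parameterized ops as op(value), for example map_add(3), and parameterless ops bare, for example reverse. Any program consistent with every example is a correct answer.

filter_even | map_mul(6) | reverse | filter_lt(8) | take(2) | sum

Check, running the answer program on each example:
  [-4, 0, -30, 23, 15, 21, -21] -> [-4, 0, -30] -> [-24, 0, -180] -> [-180, 0, -24] -> [-180, 0, -24] -> [-180, 0] -> -180
  [15, -20, -24, -17] -> [-20, -24] -> [-120, -144] -> [-144, -120] -> [-144, -120] -> [-144, -120] -> -264
  [30, 1, -36, 50, 48, -46, -26, 29, 49, -32] -> [30, -36, 50, 48, -46, -26, -32] -> [180, -216, 300, 288, -276, -156, -192] -> [-192, -156, -276, 288, 300, -216, 180] -> [-192, -156, -276, -216] -> [-192, -156] -> -348
  [4, 27, 39, 39, 13, 26, 6, -11, -20] -> [4, 26, 6, -20] -> [24, 156, 36, -120] -> [-120, 36, 156, 24] -> [-120] -> [-120] -> -120
  [-48, 3, -12, 27, 13] -> [-48, -12] -> [-288, -72] -> [-72, -288] -> [-72, -288] -> [-72, -288] -> -360
  [-29, -34, -6, 28, 4, -2] -> [-34, -6, 28, 4, -2] -> [-204, -36, 168, 24, -12] -> [-12, 24, 168, -36, -204] -> [-12, -36, -204] -> [-12, -36] -> -48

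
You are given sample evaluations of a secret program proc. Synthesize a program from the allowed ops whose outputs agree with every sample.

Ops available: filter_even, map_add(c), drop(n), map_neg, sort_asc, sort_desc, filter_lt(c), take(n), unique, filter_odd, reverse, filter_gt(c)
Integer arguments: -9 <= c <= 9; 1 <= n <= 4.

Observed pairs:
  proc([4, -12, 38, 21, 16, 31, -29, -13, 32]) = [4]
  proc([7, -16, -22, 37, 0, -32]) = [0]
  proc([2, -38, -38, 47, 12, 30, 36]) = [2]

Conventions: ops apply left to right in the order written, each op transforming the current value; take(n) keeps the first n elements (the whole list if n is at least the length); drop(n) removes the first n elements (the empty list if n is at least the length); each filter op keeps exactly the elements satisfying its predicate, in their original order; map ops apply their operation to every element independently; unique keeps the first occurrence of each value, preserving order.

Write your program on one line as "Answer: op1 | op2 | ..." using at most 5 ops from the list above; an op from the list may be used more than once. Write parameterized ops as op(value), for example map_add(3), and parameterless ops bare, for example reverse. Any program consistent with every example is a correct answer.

filter_lt(7) | sort_desc | take(2) | take(1)

Check, running the answer program on each example:
  [4, -12, 38, 21, 16, 31, -29, -13, 32] -> [4, -12, -29, -13] -> [4, -12, -13, -29] -> [4, -12] -> [4]
  [7, -16, -22, 37, 0, -32] -> [-16, -22, 0, -32] -> [0, -16, -22, -32] -> [0, -16] -> [0]
  [2, -38, -38, 47, 12, 30, 36] -> [2, -38, -38] -> [2, -38, -38] -> [2, -38] -> [2]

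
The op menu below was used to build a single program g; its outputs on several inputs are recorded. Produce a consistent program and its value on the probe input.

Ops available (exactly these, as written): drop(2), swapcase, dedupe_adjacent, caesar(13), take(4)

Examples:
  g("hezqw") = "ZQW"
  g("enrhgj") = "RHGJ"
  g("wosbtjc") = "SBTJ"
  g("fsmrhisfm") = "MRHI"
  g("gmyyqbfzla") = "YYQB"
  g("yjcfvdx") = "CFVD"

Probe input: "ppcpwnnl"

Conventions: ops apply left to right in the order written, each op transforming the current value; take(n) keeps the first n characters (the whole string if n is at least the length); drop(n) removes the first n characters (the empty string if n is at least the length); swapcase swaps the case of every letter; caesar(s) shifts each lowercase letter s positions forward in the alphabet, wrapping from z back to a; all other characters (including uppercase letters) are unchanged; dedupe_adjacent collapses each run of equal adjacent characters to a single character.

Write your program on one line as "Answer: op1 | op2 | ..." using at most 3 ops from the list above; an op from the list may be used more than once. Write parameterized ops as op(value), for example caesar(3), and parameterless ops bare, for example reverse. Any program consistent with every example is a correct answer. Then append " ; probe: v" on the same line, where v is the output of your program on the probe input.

swapcase | drop(2) | take(4) ; probe: "CPWN"

Check, running the answer program on each example:
  "hezqw" -> "HEZQW" -> "ZQW" -> "ZQW"
  "enrhgj" -> "ENRHGJ" -> "RHGJ" -> "RHGJ"
  "wosbtjc" -> "WOSBTJC" -> "SBTJC" -> "SBTJ"
  "fsmrhisfm" -> "FSMRHISFM" -> "MRHISFM" -> "MRHI"
  "gmyyqbfzla" -> "GMYYQBFZLA" -> "YYQBFZLA" -> "YYQB"
  "yjcfvdx" -> "YJCFVDX" -> "CFVDX" -> "CFVD"
  probe: "ppcpwnnl" -> "PPCPWNNL" -> "CPWNNL" -> "CPWN"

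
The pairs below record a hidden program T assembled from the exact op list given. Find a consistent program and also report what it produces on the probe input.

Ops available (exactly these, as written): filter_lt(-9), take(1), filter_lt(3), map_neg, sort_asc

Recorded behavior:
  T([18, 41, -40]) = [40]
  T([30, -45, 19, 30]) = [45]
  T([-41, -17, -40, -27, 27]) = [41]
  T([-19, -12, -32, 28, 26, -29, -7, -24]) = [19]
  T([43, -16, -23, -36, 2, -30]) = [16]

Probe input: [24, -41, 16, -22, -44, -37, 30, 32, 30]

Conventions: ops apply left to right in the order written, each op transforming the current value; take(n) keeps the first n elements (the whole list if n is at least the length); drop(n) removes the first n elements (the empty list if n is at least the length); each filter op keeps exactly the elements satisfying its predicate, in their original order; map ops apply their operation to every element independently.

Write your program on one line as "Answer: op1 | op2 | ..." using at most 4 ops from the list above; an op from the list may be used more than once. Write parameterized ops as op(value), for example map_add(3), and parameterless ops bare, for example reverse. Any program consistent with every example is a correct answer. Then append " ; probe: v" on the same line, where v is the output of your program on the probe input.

filter_lt(3) | take(1) | map_neg ; probe: [41]

Check, running the answer program on each example:
  [18, 41, -40] -> [-40] -> [-40] -> [40]
  [30, -45, 19, 30] -> [-45] -> [-45] -> [45]
  [-41, -17, -40, -27, 27] -> [-41, -17, -40, -27] -> [-41] -> [41]
  [-19, -12, -32, 28, 26, -29, -7, -24] -> [-19, -12, -32, -29, -7, -24] -> [-19] -> [19]
  [43, -16, -23, -36, 2, -30] -> [-16, -23, -36, 2, -30] -> [-16] -> [16]
  probe: [24, -41, 16, -22, -44, -37, 30, 32, 30] -> [-41, -22, -44, -37] -> [-41] -> [41]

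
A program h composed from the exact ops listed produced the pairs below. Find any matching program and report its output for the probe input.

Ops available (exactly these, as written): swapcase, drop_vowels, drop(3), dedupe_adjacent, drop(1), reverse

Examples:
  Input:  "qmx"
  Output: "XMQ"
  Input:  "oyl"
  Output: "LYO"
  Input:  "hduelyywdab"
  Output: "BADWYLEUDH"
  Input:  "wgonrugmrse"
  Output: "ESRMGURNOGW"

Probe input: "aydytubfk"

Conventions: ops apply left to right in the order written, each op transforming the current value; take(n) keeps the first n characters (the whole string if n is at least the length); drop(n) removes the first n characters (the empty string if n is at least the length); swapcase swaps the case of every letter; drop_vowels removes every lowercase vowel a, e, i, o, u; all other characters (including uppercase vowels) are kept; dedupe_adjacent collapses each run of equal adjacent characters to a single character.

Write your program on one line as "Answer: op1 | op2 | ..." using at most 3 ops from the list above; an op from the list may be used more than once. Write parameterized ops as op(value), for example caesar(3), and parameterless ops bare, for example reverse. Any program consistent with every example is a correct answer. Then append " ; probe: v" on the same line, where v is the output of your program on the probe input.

swapcase | dedupe_adjacent | reverse ; probe: "KFBUTYDYA"

Check, running the answer program on each example:
  "qmx" -> "QMX" -> "QMX" -> "XMQ"
  "oyl" -> "OYL" -> "OYL" -> "LYO"
  "hduelyywdab" -> "HDUELYYWDAB" -> "HDUELYWDAB" -> "BADWYLEUDH"
  "wgonrugmrse" -> "WGONRUGMRSE" -> "WGONRUGMRSE" -> "ESRMGURNOGW"
  probe: "aydytubfk" -> "AYDYTUBFK" -> "AYDYTUBFK" -> "KFBUTYDYA"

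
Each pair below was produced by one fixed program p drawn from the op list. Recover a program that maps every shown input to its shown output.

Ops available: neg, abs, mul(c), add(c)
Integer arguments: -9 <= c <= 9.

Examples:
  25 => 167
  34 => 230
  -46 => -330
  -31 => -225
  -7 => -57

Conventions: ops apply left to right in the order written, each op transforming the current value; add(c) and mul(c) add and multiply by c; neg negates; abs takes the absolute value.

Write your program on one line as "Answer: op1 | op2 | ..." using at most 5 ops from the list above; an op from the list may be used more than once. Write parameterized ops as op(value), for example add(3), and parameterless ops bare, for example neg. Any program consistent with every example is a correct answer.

neg | mul(7) | neg | add(-8)

Check, running the answer program on each example:
  25 -> -25 -> -175 -> 175 -> 167
  34 -> -34 -> -238 -> 238 -> 230
  -46 -> 46 -> 322 -> -322 -> -330
  -31 -> 31 -> 217 -> -217 -> -225
  -7 -> 7 -> 49 -> -49 -> -57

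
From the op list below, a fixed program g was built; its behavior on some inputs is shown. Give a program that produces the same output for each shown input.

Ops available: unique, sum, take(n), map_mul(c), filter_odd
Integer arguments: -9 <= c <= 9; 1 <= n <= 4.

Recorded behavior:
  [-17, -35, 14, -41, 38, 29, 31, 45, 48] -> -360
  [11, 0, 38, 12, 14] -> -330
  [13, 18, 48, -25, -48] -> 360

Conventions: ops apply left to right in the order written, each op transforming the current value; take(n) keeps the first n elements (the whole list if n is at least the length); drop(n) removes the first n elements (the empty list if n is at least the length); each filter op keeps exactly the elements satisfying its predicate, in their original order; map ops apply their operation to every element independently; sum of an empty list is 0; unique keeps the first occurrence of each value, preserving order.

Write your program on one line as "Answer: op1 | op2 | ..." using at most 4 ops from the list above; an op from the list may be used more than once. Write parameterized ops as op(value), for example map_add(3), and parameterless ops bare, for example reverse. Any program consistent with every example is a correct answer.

filter_odd | map_mul(6) | map_mul(-5) | sum

Check, running the answer program on each example:
  [-17, -35, 14, -41, 38, 29, 31, 45, 48] -> [-17, -35, -41, 29, 31, 45] -> [-102, -210, -246, 174, 186, 270] -> [510, 1050, 1230, -870, -930, -1350] -> -360
  [11, 0, 38, 12, 14] -> [11] -> [66] -> [-330] -> -330
  [13, 18, 48, -25, -48] -> [13, -25] -> [78, -150] -> [-390, 750] -> 360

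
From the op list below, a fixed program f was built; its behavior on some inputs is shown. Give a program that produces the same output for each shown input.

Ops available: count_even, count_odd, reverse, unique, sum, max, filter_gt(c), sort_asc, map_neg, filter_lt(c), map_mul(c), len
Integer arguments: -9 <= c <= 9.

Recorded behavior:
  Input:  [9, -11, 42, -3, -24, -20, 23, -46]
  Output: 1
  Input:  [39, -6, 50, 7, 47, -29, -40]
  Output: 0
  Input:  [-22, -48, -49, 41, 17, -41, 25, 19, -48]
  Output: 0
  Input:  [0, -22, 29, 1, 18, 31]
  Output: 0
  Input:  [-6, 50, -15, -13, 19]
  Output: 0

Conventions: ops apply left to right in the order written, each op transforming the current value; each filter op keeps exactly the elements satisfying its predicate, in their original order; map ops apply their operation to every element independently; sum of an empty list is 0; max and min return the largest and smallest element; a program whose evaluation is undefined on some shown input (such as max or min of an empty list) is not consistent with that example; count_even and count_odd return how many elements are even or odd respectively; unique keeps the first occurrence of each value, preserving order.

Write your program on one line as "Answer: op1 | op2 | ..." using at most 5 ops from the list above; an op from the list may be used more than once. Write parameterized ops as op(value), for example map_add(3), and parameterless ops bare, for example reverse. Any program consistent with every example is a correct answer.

reverse | filter_lt(-2) | reverse | filter_gt(-9) | count_odd

Check, running the answer program on each example:
  [9, -11, 42, -3, -24, -20, 23, -46] -> [-46, 23, -20, -24, -3, 42, -11, 9] -> [-46, -20, -24, -3, -11] -> [-11, -3, -24, -20, -46] -> [-3] -> 1
  [39, -6, 50, 7, 47, -29, -40] -> [-40, -29, 47, 7, 50, -6, 39] -> [-40, -29, -6] -> [-6, -29, -40] -> [-6] -> 0
  [-22, -48, -49, 41, 17, -41, 25, 19, -48] -> [-48, 19, 25, -41, 17, 41, -49, -48, -22] -> [-48, -41, -49, -48, -22] -> [-22, -48, -49, -41, -48] -> [] -> 0
  [0, -22, 29, 1, 18, 31] -> [31, 18, 1, 29, -22, 0] -> [-22] -> [-22] -> [] -> 0
  [-6, 50, -15, -13, 19] -> [19, -13, -15, 50, -6] -> [-13, -15, -6] -> [-6, -15, -13] -> [-6] -> 0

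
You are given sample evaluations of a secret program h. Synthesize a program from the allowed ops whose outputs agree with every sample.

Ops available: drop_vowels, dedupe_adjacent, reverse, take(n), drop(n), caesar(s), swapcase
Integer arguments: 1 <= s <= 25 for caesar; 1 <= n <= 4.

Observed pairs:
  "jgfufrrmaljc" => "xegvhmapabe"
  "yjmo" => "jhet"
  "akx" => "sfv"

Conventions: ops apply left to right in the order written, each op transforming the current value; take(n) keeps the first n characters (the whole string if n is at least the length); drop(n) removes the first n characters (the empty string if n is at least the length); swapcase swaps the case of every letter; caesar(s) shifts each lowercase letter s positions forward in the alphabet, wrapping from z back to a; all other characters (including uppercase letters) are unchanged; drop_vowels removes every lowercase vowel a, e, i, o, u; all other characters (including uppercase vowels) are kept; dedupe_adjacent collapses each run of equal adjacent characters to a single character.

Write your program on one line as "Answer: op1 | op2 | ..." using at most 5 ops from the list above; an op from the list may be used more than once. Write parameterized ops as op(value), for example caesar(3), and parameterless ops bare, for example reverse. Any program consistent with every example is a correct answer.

caesar(3) | reverse | dedupe_adjacent | caesar(18)

Check, running the answer program on each example:
  "jgfufrrmaljc" -> "mjixiuupdomf" -> "fmodpuuixijm" -> "fmodpuixijm" -> "xegvhmapabe"
  "yjmo" -> "bmpr" -> "rpmb" -> "rpmb" -> "jhet"
  "akx" -> "dna" -> "and" -> "and" -> "sfv"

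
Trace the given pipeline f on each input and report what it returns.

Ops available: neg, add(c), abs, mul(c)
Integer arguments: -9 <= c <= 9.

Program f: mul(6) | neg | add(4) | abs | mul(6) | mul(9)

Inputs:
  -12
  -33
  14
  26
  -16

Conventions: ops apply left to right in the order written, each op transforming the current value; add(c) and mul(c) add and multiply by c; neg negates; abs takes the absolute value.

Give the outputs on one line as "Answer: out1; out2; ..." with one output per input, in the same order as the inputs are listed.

Execution, op by op:
  -12 -> -72 -> 72 -> 76 -> 76 -> 456 -> 4104
  -33 -> -198 -> 198 -> 202 -> 202 -> 1212 -> 10908
  14 -> 84 -> -84 -> -80 -> 80 -> 480 -> 4320
  26 -> 156 -> -156 -> -152 -> 152 -> 912 -> 8208
  -16 -> -96 -> 96 -> 100 -> 100 -> 600 -> 5400

4104; 10908; 4320; 8208; 5400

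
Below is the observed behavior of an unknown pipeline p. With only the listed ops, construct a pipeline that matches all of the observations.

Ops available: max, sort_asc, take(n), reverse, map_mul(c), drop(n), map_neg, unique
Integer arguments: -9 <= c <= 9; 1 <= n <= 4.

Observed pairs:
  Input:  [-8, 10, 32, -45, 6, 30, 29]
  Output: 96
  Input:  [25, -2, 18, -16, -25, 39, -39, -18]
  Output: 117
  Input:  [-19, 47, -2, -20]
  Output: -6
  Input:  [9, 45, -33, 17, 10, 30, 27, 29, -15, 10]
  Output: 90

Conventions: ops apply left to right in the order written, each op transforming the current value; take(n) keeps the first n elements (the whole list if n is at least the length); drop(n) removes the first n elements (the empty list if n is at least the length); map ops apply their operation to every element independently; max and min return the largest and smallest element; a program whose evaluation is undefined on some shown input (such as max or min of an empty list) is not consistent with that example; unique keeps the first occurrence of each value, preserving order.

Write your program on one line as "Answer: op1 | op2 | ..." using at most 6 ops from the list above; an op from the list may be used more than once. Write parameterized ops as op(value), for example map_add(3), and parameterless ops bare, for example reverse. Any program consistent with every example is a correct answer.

map_mul(3) | drop(2) | map_neg | sort_asc | map_neg | max

Check, running the answer program on each example:
  [-8, 10, 32, -45, 6, 30, 29] -> [-24, 30, 96, -135, 18, 90, 87] -> [96, -135, 18, 90, 87] -> [-96, 135, -18, -90, -87] -> [-96, -90, -87, -18, 135] -> [96, 90, 87, 18, -135] -> 96
  [25, -2, 18, -16, -25, 39, -39, -18] -> [75, -6, 54, -48, -75, 117, -117, -54] -> [54, -48, -75, 117, -117, -54] -> [-54, 48, 75, -117, 117, 54] -> [-117, -54, 48, 54, 75, 117] -> [117, 54, -48, -54, -75, -117] -> 117
  [-19, 47, -2, -20] -> [-57, 141, -6, -60] -> [-6, -60] -> [6, 60] -> [6, 60] -> [-6, -60] -> -6
  [9, 45, -33, 17, 10, 30, 27, 29, -15, 10] -> [27, 135, -99, 51, 30, 90, 81, 87, -45, 30] -> [-99, 51, 30, 90, 81, 87, -45, 30] -> [99, -51, -30, -90, -81, -87, 45, -30] -> [-90, -87, -81, -51, -30, -30, 45, 99] -> [90, 87, 81, 51, 30, 30, -45, -99] -> 90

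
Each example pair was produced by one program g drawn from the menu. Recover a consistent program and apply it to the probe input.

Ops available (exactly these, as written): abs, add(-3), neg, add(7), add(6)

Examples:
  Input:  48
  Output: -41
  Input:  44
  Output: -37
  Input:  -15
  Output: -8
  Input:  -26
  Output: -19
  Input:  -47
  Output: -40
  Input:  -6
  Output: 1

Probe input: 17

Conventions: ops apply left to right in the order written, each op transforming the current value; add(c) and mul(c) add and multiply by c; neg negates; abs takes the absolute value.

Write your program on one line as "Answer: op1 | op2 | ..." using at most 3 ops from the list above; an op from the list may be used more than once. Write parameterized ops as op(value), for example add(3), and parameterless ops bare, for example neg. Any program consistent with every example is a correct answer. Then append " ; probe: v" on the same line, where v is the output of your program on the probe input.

abs | neg | add(7) ; probe: -10

Check, running the answer program on each example:
  48 -> 48 -> -48 -> -41
  44 -> 44 -> -44 -> -37
  -15 -> 15 -> -15 -> -8
  -26 -> 26 -> -26 -> -19
  -47 -> 47 -> -47 -> -40
  -6 -> 6 -> -6 -> 1
  probe: 17 -> 17 -> -17 -> -10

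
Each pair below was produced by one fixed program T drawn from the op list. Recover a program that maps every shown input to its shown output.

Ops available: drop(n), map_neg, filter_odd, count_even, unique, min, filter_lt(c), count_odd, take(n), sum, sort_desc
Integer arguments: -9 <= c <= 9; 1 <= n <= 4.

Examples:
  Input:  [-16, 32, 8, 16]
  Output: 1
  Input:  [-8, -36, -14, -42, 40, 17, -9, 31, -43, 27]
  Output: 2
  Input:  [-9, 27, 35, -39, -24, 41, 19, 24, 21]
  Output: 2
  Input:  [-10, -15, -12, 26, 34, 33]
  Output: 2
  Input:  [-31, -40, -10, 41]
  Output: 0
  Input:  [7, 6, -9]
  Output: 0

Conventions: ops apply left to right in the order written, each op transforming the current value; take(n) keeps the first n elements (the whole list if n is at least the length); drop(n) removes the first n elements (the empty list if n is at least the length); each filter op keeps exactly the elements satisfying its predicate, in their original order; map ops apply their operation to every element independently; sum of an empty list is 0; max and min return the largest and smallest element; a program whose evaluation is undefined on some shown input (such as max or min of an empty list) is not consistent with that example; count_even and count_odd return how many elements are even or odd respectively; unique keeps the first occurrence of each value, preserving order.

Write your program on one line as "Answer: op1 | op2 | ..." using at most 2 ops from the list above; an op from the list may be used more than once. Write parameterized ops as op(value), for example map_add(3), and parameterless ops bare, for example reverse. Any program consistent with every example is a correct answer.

drop(3) | count_even

Check, running the answer program on each example:
  [-16, 32, 8, 16] -> [16] -> 1
  [-8, -36, -14, -42, 40, 17, -9, 31, -43, 27] -> [-42, 40, 17, -9, 31, -43, 27] -> 2
  [-9, 27, 35, -39, -24, 41, 19, 24, 21] -> [-39, -24, 41, 19, 24, 21] -> 2
  [-10, -15, -12, 26, 34, 33] -> [26, 34, 33] -> 2
  [-31, -40, -10, 41] -> [41] -> 0
  [7, 6, -9] -> [] -> 0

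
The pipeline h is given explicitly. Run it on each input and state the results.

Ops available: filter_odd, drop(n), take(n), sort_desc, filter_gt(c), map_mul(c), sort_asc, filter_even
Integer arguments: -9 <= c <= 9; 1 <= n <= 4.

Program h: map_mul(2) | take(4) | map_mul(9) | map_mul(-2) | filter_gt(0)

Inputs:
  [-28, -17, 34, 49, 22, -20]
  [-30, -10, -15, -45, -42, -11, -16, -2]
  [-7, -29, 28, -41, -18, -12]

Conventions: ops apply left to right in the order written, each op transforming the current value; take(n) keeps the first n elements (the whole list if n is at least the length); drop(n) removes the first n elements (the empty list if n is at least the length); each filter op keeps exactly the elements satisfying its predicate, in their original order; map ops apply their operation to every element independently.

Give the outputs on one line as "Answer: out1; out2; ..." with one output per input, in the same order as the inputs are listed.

[1008, 612]; [1080, 360, 540, 1620]; [252, 1044, 1476]

Execution, op by op:
  [-28, -17, 34, 49, 22, -20] -> [-56, -34, 68, 98, 44, -40] -> [-56, -34, 68, 98] -> [-504, -306, 612, 882] -> [1008, 612, -1224, -1764] -> [1008, 612]
  [-30, -10, -15, -45, -42, -11, -16, -2] -> [-60, -20, -30, -90, -84, -22, -32, -4] -> [-60, -20, -30, -90] -> [-540, -180, -270, -810] -> [1080, 360, 540, 1620] -> [1080, 360, 540, 1620]
  [-7, -29, 28, -41, -18, -12] -> [-14, -58, 56, -82, -36, -24] -> [-14, -58, 56, -82] -> [-126, -522, 504, -738] -> [252, 1044, -1008, 1476] -> [252, 1044, 1476]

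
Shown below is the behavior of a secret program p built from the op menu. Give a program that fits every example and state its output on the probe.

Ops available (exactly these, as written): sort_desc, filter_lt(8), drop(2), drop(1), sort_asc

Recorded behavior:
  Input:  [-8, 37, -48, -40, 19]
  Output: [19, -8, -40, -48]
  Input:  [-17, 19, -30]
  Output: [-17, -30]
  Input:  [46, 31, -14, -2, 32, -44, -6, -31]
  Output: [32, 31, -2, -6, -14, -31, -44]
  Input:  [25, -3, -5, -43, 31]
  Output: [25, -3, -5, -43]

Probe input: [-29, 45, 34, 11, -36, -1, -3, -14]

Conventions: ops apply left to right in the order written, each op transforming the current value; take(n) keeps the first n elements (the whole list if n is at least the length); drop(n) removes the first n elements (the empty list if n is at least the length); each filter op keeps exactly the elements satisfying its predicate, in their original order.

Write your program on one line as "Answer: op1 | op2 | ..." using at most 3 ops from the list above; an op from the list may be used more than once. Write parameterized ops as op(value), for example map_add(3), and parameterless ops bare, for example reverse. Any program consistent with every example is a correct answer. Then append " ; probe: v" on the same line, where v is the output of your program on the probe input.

sort_desc | drop(1) ; probe: [34, 11, -1, -3, -14, -29, -36]

Check, running the answer program on each example:
  [-8, 37, -48, -40, 19] -> [37, 19, -8, -40, -48] -> [19, -8, -40, -48]
  [-17, 19, -30] -> [19, -17, -30] -> [-17, -30]
  [46, 31, -14, -2, 32, -44, -6, -31] -> [46, 32, 31, -2, -6, -14, -31, -44] -> [32, 31, -2, -6, -14, -31, -44]
  [25, -3, -5, -43, 31] -> [31, 25, -3, -5, -43] -> [25, -3, -5, -43]
  probe: [-29, 45, 34, 11, -36, -1, -3, -14] -> [45, 34, 11, -1, -3, -14, -29, -36] -> [34, 11, -1, -3, -14, -29, -36]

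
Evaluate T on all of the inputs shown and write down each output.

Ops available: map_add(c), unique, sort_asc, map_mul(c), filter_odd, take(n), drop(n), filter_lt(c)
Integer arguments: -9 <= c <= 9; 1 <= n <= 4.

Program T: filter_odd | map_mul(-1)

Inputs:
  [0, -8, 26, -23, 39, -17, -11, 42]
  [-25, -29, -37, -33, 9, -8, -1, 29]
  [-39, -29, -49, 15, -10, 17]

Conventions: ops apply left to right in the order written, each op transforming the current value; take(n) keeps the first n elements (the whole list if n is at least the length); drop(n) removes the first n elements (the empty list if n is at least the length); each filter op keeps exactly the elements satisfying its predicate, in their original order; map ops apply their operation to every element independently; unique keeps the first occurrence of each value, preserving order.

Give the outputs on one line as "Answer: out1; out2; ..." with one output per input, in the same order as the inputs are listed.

[23, -39, 17, 11]; [25, 29, 37, 33, -9, 1, -29]; [39, 29, 49, -15, -17]

Execution, op by op:
  [0, -8, 26, -23, 39, -17, -11, 42] -> [-23, 39, -17, -11] -> [23, -39, 17, 11]
  [-25, -29, -37, -33, 9, -8, -1, 29] -> [-25, -29, -37, -33, 9, -1, 29] -> [25, 29, 37, 33, -9, 1, -29]
  [-39, -29, -49, 15, -10, 17] -> [-39, -29, -49, 15, 17] -> [39, 29, 49, -15, -17]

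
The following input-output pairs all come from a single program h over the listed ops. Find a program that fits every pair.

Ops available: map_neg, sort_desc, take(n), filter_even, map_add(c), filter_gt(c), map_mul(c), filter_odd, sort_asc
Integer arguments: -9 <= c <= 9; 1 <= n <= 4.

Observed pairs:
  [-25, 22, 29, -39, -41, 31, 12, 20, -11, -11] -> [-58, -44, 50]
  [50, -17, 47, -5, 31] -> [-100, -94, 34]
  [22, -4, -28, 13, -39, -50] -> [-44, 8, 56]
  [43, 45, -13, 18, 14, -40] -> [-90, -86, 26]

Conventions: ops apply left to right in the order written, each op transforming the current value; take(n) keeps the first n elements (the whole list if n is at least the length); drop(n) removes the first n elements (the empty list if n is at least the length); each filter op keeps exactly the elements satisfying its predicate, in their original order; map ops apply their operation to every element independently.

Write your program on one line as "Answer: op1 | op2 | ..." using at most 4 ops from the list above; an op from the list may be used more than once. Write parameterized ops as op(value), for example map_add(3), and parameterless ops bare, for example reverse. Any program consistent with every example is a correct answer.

take(3) | sort_desc | map_mul(-2)

Check, running the answer program on each example:
  [-25, 22, 29, -39, -41, 31, 12, 20, -11, -11] -> [-25, 22, 29] -> [29, 22, -25] -> [-58, -44, 50]
  [50, -17, 47, -5, 31] -> [50, -17, 47] -> [50, 47, -17] -> [-100, -94, 34]
  [22, -4, -28, 13, -39, -50] -> [22, -4, -28] -> [22, -4, -28] -> [-44, 8, 56]
  [43, 45, -13, 18, 14, -40] -> [43, 45, -13] -> [45, 43, -13] -> [-90, -86, 26]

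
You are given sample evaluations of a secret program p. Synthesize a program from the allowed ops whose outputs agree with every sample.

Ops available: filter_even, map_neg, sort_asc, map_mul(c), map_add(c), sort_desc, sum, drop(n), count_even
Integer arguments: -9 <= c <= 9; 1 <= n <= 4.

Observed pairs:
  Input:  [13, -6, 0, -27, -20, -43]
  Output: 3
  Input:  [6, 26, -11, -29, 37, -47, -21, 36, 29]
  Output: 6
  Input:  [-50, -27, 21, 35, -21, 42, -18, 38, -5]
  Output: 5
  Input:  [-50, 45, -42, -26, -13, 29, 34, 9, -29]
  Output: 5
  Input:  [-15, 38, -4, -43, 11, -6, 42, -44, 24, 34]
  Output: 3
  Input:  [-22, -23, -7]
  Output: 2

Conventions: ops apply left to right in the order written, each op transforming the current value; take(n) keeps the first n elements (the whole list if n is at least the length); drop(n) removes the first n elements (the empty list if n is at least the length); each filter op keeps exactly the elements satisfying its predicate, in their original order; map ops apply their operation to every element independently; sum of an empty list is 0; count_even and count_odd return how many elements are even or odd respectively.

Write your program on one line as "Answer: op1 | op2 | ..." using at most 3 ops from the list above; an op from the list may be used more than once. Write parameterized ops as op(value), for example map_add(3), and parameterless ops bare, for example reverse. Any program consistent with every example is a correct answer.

map_add(5) | sort_asc | count_even

Check, running the answer program on each example:
  [13, -6, 0, -27, -20, -43] -> [18, -1, 5, -22, -15, -38] -> [-38, -22, -15, -1, 5, 18] -> 3
  [6, 26, -11, -29, 37, -47, -21, 36, 29] -> [11, 31, -6, -24, 42, -42, -16, 41, 34] -> [-42, -24, -16, -6, 11, 31, 34, 41, 42] -> 6
  [-50, -27, 21, 35, -21, 42, -18, 38, -5] -> [-45, -22, 26, 40, -16, 47, -13, 43, 0] -> [-45, -22, -16, -13, 0, 26, 40, 43, 47] -> 5
  [-50, 45, -42, -26, -13, 29, 34, 9, -29] -> [-45, 50, -37, -21, -8, 34, 39, 14, -24] -> [-45, -37, -24, -21, -8, 14, 34, 39, 50] -> 5
  [-15, 38, -4, -43, 11, -6, 42, -44, 24, 34] -> [-10, 43, 1, -38, 16, -1, 47, -39, 29, 39] -> [-39, -38, -10, -1, 1, 16, 29, 39, 43, 47] -> 3
  [-22, -23, -7] -> [-17, -18, -2] -> [-18, -17, -2] -> 2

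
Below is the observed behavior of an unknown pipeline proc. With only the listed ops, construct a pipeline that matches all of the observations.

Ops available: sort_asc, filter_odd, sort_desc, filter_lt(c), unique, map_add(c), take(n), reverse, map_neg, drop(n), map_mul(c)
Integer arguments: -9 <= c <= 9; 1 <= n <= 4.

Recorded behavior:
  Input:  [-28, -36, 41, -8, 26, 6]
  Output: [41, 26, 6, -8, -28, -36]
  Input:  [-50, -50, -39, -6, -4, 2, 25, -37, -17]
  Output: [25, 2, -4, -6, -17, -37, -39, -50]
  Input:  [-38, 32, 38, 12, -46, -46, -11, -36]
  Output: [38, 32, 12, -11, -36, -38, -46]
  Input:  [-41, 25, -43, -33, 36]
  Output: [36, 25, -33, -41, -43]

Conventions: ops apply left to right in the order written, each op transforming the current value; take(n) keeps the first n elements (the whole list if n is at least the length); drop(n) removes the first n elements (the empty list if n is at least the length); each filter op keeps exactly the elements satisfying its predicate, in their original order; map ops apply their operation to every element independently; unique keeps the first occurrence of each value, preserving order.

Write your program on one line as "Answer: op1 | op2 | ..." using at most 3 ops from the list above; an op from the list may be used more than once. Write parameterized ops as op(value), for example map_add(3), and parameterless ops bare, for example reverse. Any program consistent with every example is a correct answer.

sort_asc | unique | sort_desc

Check, running the answer program on each example:
  [-28, -36, 41, -8, 26, 6] -> [-36, -28, -8, 6, 26, 41] -> [-36, -28, -8, 6, 26, 41] -> [41, 26, 6, -8, -28, -36]
  [-50, -50, -39, -6, -4, 2, 25, -37, -17] -> [-50, -50, -39, -37, -17, -6, -4, 2, 25] -> [-50, -39, -37, -17, -6, -4, 2, 25] -> [25, 2, -4, -6, -17, -37, -39, -50]
  [-38, 32, 38, 12, -46, -46, -11, -36] -> [-46, -46, -38, -36, -11, 12, 32, 38] -> [-46, -38, -36, -11, 12, 32, 38] -> [38, 32, 12, -11, -36, -38, -46]
  [-41, 25, -43, -33, 36] -> [-43, -41, -33, 25, 36] -> [-43, -41, -33, 25, 36] -> [36, 25, -33, -41, -43]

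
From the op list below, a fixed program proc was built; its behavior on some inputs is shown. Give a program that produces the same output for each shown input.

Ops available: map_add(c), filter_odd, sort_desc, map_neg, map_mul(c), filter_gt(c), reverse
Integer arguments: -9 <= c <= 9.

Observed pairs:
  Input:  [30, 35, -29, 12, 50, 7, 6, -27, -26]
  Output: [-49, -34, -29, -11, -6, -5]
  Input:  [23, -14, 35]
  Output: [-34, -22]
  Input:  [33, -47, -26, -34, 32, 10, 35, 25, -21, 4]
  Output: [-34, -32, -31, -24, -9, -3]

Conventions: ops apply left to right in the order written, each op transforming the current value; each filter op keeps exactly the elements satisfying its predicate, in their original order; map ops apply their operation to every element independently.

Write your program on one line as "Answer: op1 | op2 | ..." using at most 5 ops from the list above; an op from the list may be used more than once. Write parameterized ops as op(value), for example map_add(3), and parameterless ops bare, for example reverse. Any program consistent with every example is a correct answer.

map_add(-2) | map_add(1) | sort_desc | filter_gt(-8) | map_neg

Check, running the answer program on each example:
  [30, 35, -29, 12, 50, 7, 6, -27, -26] -> [28, 33, -31, 10, 48, 5, 4, -29, -28] -> [29, 34, -30, 11, 49, 6, 5, -28, -27] -> [49, 34, 29, 11, 6, 5, -27, -28, -30] -> [49, 34, 29, 11, 6, 5] -> [-49, -34, -29, -11, -6, -5]
  [23, -14, 35] -> [21, -16, 33] -> [22, -15, 34] -> [34, 22, -15] -> [34, 22] -> [-34, -22]
  [33, -47, -26, -34, 32, 10, 35, 25, -21, 4] -> [31, -49, -28, -36, 30, 8, 33, 23, -23, 2] -> [32, -48, -27, -35, 31, 9, 34, 24, -22, 3] -> [34, 32, 31, 24, 9, 3, -22, -27, -35, -48] -> [34, 32, 31, 24, 9, 3] -> [-34, -32, -31, -24, -9, -3]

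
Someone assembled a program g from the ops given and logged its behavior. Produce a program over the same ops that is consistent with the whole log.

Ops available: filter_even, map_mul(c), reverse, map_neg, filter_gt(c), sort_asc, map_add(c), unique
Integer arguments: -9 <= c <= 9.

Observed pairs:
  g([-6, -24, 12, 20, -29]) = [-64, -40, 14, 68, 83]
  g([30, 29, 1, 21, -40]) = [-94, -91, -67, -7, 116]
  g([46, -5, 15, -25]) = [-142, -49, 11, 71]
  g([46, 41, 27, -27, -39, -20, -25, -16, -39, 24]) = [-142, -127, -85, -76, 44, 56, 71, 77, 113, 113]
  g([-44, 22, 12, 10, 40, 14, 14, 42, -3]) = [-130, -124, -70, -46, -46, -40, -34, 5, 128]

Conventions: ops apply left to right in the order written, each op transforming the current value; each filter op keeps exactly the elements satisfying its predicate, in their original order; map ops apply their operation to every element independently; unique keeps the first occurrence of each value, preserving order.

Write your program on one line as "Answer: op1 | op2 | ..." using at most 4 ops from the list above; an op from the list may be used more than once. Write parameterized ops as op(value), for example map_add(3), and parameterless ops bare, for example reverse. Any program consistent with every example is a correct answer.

map_mul(3) | map_add(4) | map_neg | sort_asc

Check, running the answer program on each example:
  [-6, -24, 12, 20, -29] -> [-18, -72, 36, 60, -87] -> [-14, -68, 40, 64, -83] -> [14, 68, -40, -64, 83] -> [-64, -40, 14, 68, 83]
  [30, 29, 1, 21, -40] -> [90, 87, 3, 63, -120] -> [94, 91, 7, 67, -116] -> [-94, -91, -7, -67, 116] -> [-94, -91, -67, -7, 116]
  [46, -5, 15, -25] -> [138, -15, 45, -75] -> [142, -11, 49, -71] -> [-142, 11, -49, 71] -> [-142, -49, 11, 71]
  [46, 41, 27, -27, -39, -20, -25, -16, -39, 24] -> [138, 123, 81, -81, -117, -60, -75, -48, -117, 72] -> [142, 127, 85, -77, -113, -56, -71, -44, -113, 76] -> [-142, -127, -85, 77, 113, 56, 71, 44, 113, -76] -> [-142, -127, -85, -76, 44, 56, 71, 77, 113, 113]
  [-44, 22, 12, 10, 40, 14, 14, 42, -3] -> [-132, 66, 36, 30, 120, 42, 42, 126, -9] -> [-128, 70, 40, 34, 124, 46, 46, 130, -5] -> [128, -70, -40, -34, -124, -46, -46, -130, 5] -> [-130, -124, -70, -46, -46, -40, -34, 5, 128]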